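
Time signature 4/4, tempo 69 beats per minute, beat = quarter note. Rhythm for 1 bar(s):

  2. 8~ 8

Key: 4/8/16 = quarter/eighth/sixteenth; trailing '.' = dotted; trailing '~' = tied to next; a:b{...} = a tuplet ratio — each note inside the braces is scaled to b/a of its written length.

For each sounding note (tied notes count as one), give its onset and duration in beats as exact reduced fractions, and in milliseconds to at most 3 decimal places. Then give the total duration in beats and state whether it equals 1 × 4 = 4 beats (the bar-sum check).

1) 0.0ms=0b +2608.696ms=3b
2) 2608.696ms=3b +869.565ms=1b
Σ=4b of 4 (69bpm 4/4) — PASS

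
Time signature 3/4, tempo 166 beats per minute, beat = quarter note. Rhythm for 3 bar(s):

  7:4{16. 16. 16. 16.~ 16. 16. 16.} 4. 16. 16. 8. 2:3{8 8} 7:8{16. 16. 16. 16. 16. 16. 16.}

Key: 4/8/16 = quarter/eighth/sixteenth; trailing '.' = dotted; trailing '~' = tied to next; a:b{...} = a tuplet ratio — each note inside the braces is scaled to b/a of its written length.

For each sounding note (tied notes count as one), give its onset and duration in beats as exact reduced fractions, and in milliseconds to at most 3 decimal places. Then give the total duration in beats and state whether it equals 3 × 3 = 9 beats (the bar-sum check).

1) 0.0ms=0b +77.453ms=3/14b
2) 77.453ms=3/14b +77.453ms=3/14b
3) 154.905ms=3/7b +77.453ms=3/14b
4) 232.358ms=9/14b +154.905ms=3/7b
5) 387.263ms=15/14b +77.453ms=3/14b
6) 464.716ms=9/7b +77.453ms=3/14b
7) 542.169ms=3/2b +542.169ms=3/2b
8) 1084.337ms=3b +135.542ms=3/8b
9) 1219.88ms=27/8b +135.542ms=3/8b
10) 1355.422ms=15/4b +271.084ms=3/4b
11) 1626.506ms=9/2b +271.084ms=3/4b
12) 1897.59ms=21/4b +271.084ms=3/4b
13) 2168.675ms=6b +154.905ms=3/7b
14) 2323.58ms=45/7b +154.905ms=3/7b
15) 2478.485ms=48/7b +154.905ms=3/7b
16) 2633.391ms=51/7b +154.905ms=3/7b
17) 2788.296ms=54/7b +154.905ms=3/7b
18) 2943.201ms=57/7b +154.905ms=3/7b
19) 3098.107ms=60/7b +154.905ms=3/7b
Σ=9b of 9 (166bpm 3/4) — PASS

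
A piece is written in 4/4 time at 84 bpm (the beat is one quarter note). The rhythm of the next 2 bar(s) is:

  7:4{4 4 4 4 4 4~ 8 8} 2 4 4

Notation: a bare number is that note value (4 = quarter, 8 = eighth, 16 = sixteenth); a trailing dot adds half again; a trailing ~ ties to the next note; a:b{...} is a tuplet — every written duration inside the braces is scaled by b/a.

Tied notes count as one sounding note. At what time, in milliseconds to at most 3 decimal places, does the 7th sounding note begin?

note 7 onset = 26/7b = 2653.061ms

1. 0.0ms @ 0 + 408.163ms (4/7)
2. 408.163ms @ 4/7 + 408.163ms (4/7)
3. 816.327ms @ 8/7 + 408.163ms (4/7)
4. 1224.49ms @ 12/7 + 408.163ms (4/7)
5. 1632.653ms @ 16/7 + 408.163ms (4/7)
6. 2040.816ms @ 20/7 + 612.245ms (6/7)
7. 2653.061ms @ 26/7 + 204.082ms (2/7)
8. 2857.143ms @ 4 + 1428.571ms (2)
9. 4285.714ms @ 6 + 714.286ms (1)
10. 5000.0ms @ 7 + 714.286ms (1)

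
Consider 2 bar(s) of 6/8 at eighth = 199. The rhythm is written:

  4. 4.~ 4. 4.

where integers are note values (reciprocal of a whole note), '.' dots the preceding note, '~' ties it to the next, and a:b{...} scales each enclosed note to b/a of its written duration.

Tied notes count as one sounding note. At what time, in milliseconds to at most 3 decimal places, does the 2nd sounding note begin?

1. 0.0ms @ 0 + 904.523ms (3)
2. 904.523ms @ 3 + 1809.045ms (6)
3. 2713.568ms @ 9 + 904.523ms (3)

note 2 onset = 3b = 904.523ms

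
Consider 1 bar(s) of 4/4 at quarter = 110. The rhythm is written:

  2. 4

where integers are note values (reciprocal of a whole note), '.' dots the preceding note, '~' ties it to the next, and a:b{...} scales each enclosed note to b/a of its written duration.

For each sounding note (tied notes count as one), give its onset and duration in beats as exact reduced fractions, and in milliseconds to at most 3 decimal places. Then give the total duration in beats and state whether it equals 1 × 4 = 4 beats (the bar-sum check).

1) 0.0ms=0b +1636.364ms=3b
2) 1636.364ms=3b +545.455ms=1b
Σ=4b of 4 (110bpm 4/4) — PASS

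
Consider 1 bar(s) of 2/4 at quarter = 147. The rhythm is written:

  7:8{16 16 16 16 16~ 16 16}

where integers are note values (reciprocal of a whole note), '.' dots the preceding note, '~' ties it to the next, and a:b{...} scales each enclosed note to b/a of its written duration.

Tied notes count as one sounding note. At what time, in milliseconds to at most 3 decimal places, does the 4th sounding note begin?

1. 0.0ms @ 0 + 116.618ms (2/7)
2. 116.618ms @ 2/7 + 116.618ms (2/7)
3. 233.236ms @ 4/7 + 116.618ms (2/7)
4. 349.854ms @ 6/7 + 116.618ms (2/7)
5. 466.472ms @ 8/7 + 233.236ms (4/7)
6. 699.708ms @ 12/7 + 116.618ms (2/7)

note 4 onset = 6/7b = 349.854ms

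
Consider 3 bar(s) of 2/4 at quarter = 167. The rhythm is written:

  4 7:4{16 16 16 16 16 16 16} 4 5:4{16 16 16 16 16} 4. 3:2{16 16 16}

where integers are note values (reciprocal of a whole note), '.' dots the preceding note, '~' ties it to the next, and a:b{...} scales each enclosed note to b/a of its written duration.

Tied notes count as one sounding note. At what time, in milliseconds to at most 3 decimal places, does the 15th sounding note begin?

1. 0.0ms @ 0 + 359.281ms (1)
2. 359.281ms @ 1 + 51.326ms (1/7)
3. 410.607ms @ 8/7 + 51.326ms (1/7)
4. 461.933ms @ 9/7 + 51.326ms (1/7)
5. 513.259ms @ 10/7 + 51.326ms (1/7)
6. 564.585ms @ 11/7 + 51.326ms (1/7)
7. 615.911ms @ 12/7 + 51.326ms (1/7)
8. 667.237ms @ 13/7 + 51.326ms (1/7)
9. 718.563ms @ 2 + 359.281ms (1)
10. 1077.844ms @ 3 + 71.856ms (1/5)
11. 1149.701ms @ 16/5 + 71.856ms (1/5)
12. 1221.557ms @ 17/5 + 71.856ms (1/5)
13. 1293.413ms @ 18/5 + 71.856ms (1/5)
14. 1365.269ms @ 19/5 + 71.856ms (1/5)
15. 1437.126ms @ 4 + 538.922ms (3/2)
16. 1976.048ms @ 11/2 + 59.88ms (1/6)
17. 2035.928ms @ 17/3 + 59.88ms (1/6)
18. 2095.808ms @ 35/6 + 59.88ms (1/6)

note 15 onset = 4b = 1437.126ms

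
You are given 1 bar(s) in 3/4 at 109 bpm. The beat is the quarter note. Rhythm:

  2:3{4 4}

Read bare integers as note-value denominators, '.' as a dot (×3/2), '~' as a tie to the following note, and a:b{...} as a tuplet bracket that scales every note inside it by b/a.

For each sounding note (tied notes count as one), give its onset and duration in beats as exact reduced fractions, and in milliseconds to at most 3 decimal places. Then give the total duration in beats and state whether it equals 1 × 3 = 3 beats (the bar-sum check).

1) 0.0ms=0b +825.688ms=3/2b
2) 825.688ms=3/2b +825.688ms=3/2b
Σ=3b of 3 (109bpm 3/4) — PASS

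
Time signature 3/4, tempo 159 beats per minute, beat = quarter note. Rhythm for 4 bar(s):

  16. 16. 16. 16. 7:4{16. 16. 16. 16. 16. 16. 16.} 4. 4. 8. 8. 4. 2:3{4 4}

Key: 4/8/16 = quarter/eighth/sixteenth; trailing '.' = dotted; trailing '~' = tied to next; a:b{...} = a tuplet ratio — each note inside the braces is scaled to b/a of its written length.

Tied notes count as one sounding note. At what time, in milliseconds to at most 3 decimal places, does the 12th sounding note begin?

1. 0.0ms @ 0 + 141.509ms (3/8)
2. 141.509ms @ 3/8 + 141.509ms (3/8)
3. 283.019ms @ 3/4 + 141.509ms (3/8)
4. 424.528ms @ 9/8 + 141.509ms (3/8)
5. 566.038ms @ 3/2 + 80.863ms (3/14)
6. 646.9ms @ 12/7 + 80.863ms (3/14)
7. 727.763ms @ 27/14 + 80.863ms (3/14)
8. 808.625ms @ 15/7 + 80.863ms (3/14)
9. 889.488ms @ 33/14 + 80.863ms (3/14)
10. 970.35ms @ 18/7 + 80.863ms (3/14)
11. 1051.213ms @ 39/14 + 80.863ms (3/14)
12. 1132.075ms @ 3 + 566.038ms (3/2)
13. 1698.113ms @ 9/2 + 566.038ms (3/2)
14. 2264.151ms @ 6 + 283.019ms (3/4)
15. 2547.17ms @ 27/4 + 283.019ms (3/4)
16. 2830.189ms @ 15/2 + 566.038ms (3/2)
17. 3396.226ms @ 9 + 566.038ms (3/2)
18. 3962.264ms @ 21/2 + 566.038ms (3/2)

note 12 onset = 3b = 1132.075ms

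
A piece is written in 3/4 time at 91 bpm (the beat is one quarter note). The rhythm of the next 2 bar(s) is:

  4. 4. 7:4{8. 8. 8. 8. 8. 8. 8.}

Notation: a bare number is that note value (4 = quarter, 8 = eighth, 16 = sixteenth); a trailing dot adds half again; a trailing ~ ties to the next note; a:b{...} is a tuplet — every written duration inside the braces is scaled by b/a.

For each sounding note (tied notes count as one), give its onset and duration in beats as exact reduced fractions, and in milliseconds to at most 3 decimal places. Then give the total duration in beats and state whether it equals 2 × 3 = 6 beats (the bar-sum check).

1) 0.0ms=0b +989.011ms=3/2b
2) 989.011ms=3/2b +989.011ms=3/2b
3) 1978.022ms=3b +282.575ms=3/7b
4) 2260.597ms=24/7b +282.575ms=3/7b
5) 2543.171ms=27/7b +282.575ms=3/7b
6) 2825.746ms=30/7b +282.575ms=3/7b
7) 3108.32ms=33/7b +282.575ms=3/7b
8) 3390.895ms=36/7b +282.575ms=3/7b
9) 3673.469ms=39/7b +282.575ms=3/7b
Σ=6b of 6 (91bpm 3/4) — PASS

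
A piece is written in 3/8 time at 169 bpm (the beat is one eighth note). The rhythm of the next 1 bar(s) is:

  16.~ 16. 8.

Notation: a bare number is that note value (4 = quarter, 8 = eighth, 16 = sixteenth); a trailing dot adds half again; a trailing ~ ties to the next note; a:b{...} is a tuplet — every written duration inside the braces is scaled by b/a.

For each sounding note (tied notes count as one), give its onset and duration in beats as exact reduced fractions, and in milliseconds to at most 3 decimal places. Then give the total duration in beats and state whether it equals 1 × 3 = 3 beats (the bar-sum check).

1) 0.0ms=0b +532.544ms=3/2b
2) 532.544ms=3/2b +532.544ms=3/2b
Σ=3b of 3 (169bpm 3/8) — PASS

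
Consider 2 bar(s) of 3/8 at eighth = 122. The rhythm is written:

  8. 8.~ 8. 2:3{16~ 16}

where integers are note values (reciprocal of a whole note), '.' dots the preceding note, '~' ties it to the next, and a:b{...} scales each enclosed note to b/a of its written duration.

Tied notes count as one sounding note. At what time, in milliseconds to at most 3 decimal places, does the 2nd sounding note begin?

note 2 onset = 3/2b = 737.705ms

1. 0.0ms @ 0 + 737.705ms (3/2)
2. 737.705ms @ 3/2 + 1475.41ms (3)
3. 2213.115ms @ 9/2 + 737.705ms (3/2)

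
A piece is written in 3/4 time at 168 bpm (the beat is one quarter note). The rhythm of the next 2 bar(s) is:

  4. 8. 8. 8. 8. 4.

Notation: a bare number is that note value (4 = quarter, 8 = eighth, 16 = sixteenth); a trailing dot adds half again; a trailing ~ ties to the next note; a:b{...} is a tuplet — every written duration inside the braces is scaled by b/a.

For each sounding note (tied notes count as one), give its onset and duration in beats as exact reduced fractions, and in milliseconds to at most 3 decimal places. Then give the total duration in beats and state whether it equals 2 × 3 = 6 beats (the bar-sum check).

1) 0.0ms=0b +535.714ms=3/2b
2) 535.714ms=3/2b +267.857ms=3/4b
3) 803.571ms=9/4b +267.857ms=3/4b
4) 1071.429ms=3b +267.857ms=3/4b
5) 1339.286ms=15/4b +267.857ms=3/4b
6) 1607.143ms=9/2b +535.714ms=3/2b
Σ=6b of 6 (168bpm 3/4) — PASS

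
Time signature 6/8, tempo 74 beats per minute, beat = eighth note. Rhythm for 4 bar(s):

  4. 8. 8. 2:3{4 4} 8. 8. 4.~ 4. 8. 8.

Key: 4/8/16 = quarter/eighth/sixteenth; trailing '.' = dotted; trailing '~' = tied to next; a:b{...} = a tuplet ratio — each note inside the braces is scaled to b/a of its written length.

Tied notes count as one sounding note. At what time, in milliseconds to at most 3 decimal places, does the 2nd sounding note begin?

1. 0.0ms @ 0 + 2432.432ms (3)
2. 2432.432ms @ 3 + 1216.216ms (3/2)
3. 3648.649ms @ 9/2 + 1216.216ms (3/2)
4. 4864.865ms @ 6 + 2432.432ms (3)
5. 7297.297ms @ 9 + 2432.432ms (3)
6. 9729.73ms @ 12 + 1216.216ms (3/2)
7. 10945.946ms @ 27/2 + 1216.216ms (3/2)
8. 12162.162ms @ 15 + 4864.865ms (6)
9. 17027.027ms @ 21 + 1216.216ms (3/2)
10. 18243.243ms @ 45/2 + 1216.216ms (3/2)

note 2 onset = 3b = 2432.432ms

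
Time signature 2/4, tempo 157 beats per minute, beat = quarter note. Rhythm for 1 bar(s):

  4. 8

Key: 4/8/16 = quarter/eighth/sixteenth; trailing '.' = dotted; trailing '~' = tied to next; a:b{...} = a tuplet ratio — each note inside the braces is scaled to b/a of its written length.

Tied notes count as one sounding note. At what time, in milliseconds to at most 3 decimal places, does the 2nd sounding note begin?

1. 0.0ms @ 0 + 573.248ms (3/2)
2. 573.248ms @ 3/2 + 191.083ms (1/2)

note 2 onset = 3/2b = 573.248ms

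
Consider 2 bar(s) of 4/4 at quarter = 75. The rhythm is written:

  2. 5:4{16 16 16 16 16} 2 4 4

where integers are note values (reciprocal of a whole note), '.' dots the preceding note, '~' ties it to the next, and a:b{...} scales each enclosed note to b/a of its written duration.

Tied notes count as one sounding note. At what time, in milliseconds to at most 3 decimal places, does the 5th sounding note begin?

note 5 onset = 18/5b = 2880.0ms

1. 0.0ms @ 0 + 2400.0ms (3)
2. 2400.0ms @ 3 + 160.0ms (1/5)
3. 2560.0ms @ 16/5 + 160.0ms (1/5)
4. 2720.0ms @ 17/5 + 160.0ms (1/5)
5. 2880.0ms @ 18/5 + 160.0ms (1/5)
6. 3040.0ms @ 19/5 + 160.0ms (1/5)
7. 3200.0ms @ 4 + 1600.0ms (2)
8. 4800.0ms @ 6 + 800.0ms (1)
9. 5600.0ms @ 7 + 800.0ms (1)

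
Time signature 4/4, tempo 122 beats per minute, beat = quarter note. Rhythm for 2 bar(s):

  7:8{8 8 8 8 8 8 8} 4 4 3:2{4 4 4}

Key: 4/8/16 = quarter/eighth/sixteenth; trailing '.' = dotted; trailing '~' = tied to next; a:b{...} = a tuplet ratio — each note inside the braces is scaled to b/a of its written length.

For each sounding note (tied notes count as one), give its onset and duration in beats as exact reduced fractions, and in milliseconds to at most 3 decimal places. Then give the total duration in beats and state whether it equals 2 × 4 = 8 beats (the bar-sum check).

1) 0.0ms=0b +281.03ms=4/7b
2) 281.03ms=4/7b +281.03ms=4/7b
3) 562.061ms=8/7b +281.03ms=4/7b
4) 843.091ms=12/7b +281.03ms=4/7b
5) 1124.122ms=16/7b +281.03ms=4/7b
6) 1405.152ms=20/7b +281.03ms=4/7b
7) 1686.183ms=24/7b +281.03ms=4/7b
8) 1967.213ms=4b +491.803ms=1b
9) 2459.016ms=5b +491.803ms=1b
10) 2950.82ms=6b +327.869ms=2/3b
11) 3278.689ms=20/3b +327.869ms=2/3b
12) 3606.557ms=22/3b +327.869ms=2/3b
Σ=8b of 8 (122bpm 4/4) — PASS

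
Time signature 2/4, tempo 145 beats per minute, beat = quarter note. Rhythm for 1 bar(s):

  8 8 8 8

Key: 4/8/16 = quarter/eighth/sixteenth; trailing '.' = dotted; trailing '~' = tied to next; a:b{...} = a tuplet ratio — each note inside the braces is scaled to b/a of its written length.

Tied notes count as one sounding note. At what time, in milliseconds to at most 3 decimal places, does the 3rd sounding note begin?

note 3 onset = 1b = 413.793ms

1. 0.0ms @ 0 + 206.897ms (1/2)
2. 206.897ms @ 1/2 + 206.897ms (1/2)
3. 413.793ms @ 1 + 206.897ms (1/2)
4. 620.69ms @ 3/2 + 206.897ms (1/2)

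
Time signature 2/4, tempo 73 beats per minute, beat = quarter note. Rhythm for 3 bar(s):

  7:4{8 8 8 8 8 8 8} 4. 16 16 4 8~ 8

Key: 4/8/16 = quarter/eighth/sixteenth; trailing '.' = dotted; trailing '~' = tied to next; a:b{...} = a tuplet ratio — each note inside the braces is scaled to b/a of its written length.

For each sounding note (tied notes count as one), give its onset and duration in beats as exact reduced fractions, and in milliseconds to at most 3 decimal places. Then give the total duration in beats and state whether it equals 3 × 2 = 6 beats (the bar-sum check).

1) 0.0ms=0b +234.834ms=2/7b
2) 234.834ms=2/7b +234.834ms=2/7b
3) 469.667ms=4/7b +234.834ms=2/7b
4) 704.501ms=6/7b +234.834ms=2/7b
5) 939.335ms=8/7b +234.834ms=2/7b
6) 1174.168ms=10/7b +234.834ms=2/7b
7) 1409.002ms=12/7b +234.834ms=2/7b
8) 1643.836ms=2b +1232.877ms=3/2b
9) 2876.712ms=7/2b +205.479ms=1/4b
10) 3082.192ms=15/4b +205.479ms=1/4b
11) 3287.671ms=4b +821.918ms=1b
12) 4109.589ms=5b +821.918ms=1b
Σ=6b of 6 (73bpm 2/4) — PASS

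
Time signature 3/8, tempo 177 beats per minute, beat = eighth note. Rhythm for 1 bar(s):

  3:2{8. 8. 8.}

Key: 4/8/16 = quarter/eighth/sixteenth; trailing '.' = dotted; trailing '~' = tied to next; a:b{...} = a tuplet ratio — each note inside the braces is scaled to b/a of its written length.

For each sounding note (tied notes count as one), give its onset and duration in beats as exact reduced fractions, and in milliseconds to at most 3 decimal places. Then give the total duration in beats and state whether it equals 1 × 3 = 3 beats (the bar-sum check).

1) 0.0ms=0b +338.983ms=1b
2) 338.983ms=1b +338.983ms=1b
3) 677.966ms=2b +338.983ms=1b
Σ=3b of 3 (177bpm 3/8) — PASS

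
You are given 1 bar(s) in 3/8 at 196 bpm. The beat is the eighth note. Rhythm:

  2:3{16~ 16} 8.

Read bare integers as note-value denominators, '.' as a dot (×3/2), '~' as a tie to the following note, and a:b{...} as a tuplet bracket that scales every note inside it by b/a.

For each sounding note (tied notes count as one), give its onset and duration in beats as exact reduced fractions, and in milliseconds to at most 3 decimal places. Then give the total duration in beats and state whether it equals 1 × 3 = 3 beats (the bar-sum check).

1) 0.0ms=0b +459.184ms=3/2b
2) 459.184ms=3/2b +459.184ms=3/2b
Σ=3b of 3 (196bpm 3/8) — PASS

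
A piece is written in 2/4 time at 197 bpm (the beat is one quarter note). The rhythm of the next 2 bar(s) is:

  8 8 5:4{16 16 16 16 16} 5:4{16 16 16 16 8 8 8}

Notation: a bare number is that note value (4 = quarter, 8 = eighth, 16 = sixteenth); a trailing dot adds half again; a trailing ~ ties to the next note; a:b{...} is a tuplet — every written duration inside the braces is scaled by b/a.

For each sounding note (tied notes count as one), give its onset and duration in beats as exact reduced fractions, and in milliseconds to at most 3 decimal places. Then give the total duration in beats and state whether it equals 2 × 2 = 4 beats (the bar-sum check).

1) 0.0ms=0b +152.284ms=1/2b
2) 152.284ms=1/2b +152.284ms=1/2b
3) 304.569ms=1b +60.914ms=1/5b
4) 365.482ms=6/5b +60.914ms=1/5b
5) 426.396ms=7/5b +60.914ms=1/5b
6) 487.31ms=8/5b +60.914ms=1/5b
7) 548.223ms=9/5b +60.914ms=1/5b
8) 609.137ms=2b +60.914ms=1/5b
9) 670.051ms=11/5b +60.914ms=1/5b
10) 730.964ms=12/5b +60.914ms=1/5b
11) 791.878ms=13/5b +60.914ms=1/5b
12) 852.792ms=14/5b +121.827ms=2/5b
13) 974.619ms=16/5b +121.827ms=2/5b
14) 1096.447ms=18/5b +121.827ms=2/5b
Σ=4b of 4 (197bpm 2/4) — PASS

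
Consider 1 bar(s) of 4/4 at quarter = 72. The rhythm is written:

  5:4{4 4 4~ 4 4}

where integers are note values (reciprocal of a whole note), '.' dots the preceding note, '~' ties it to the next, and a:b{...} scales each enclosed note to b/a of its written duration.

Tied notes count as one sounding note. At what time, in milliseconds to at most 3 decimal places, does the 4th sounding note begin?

1. 0.0ms @ 0 + 666.667ms (4/5)
2. 666.667ms @ 4/5 + 666.667ms (4/5)
3. 1333.333ms @ 8/5 + 1333.333ms (8/5)
4. 2666.667ms @ 16/5 + 666.667ms (4/5)

note 4 onset = 16/5b = 2666.667ms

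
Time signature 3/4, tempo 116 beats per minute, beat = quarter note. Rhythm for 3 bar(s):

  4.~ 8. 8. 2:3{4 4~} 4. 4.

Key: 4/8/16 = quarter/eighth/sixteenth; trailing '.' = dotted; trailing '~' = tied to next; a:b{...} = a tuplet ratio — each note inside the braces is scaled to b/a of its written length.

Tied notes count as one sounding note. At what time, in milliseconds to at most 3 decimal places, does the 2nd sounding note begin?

note 2 onset = 9/4b = 1163.793ms

1. 0.0ms @ 0 + 1163.793ms (9/4)
2. 1163.793ms @ 9/4 + 387.931ms (3/4)
3. 1551.724ms @ 3 + 775.862ms (3/2)
4. 2327.586ms @ 9/2 + 1551.724ms (3)
5. 3879.31ms @ 15/2 + 775.862ms (3/2)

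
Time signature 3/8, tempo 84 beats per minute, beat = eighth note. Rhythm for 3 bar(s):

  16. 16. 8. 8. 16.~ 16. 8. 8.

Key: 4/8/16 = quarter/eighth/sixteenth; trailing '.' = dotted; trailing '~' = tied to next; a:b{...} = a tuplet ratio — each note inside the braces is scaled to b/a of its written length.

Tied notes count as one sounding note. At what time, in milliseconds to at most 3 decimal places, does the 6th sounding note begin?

note 6 onset = 6b = 4285.714ms

1. 0.0ms @ 0 + 535.714ms (3/4)
2. 535.714ms @ 3/4 + 535.714ms (3/4)
3. 1071.429ms @ 3/2 + 1071.429ms (3/2)
4. 2142.857ms @ 3 + 1071.429ms (3/2)
5. 3214.286ms @ 9/2 + 1071.429ms (3/2)
6. 4285.714ms @ 6 + 1071.429ms (3/2)
7. 5357.143ms @ 15/2 + 1071.429ms (3/2)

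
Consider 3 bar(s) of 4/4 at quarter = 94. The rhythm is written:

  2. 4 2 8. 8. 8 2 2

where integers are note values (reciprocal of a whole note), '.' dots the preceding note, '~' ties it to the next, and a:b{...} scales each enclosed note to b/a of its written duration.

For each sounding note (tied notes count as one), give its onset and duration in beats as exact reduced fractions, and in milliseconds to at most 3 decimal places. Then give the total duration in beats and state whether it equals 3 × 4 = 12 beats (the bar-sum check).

1) 0.0ms=0b +1914.894ms=3b
2) 1914.894ms=3b +638.298ms=1b
3) 2553.191ms=4b +1276.596ms=2b
4) 3829.787ms=6b +478.723ms=3/4b
5) 4308.511ms=27/4b +478.723ms=3/4b
6) 4787.234ms=15/2b +319.149ms=1/2b
7) 5106.383ms=8b +1276.596ms=2b
8) 6382.979ms=10b +1276.596ms=2b
Σ=12b of 12 (94bpm 4/4) — PASS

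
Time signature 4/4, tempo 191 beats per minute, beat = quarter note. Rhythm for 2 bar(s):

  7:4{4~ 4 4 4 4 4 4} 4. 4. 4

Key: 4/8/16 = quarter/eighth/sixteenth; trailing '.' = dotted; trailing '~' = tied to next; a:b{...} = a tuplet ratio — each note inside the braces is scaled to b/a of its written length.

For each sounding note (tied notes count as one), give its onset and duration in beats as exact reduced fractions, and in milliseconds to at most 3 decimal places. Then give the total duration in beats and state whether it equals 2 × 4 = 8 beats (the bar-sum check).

1) 0.0ms=0b +359.013ms=8/7b
2) 359.013ms=8/7b +179.506ms=4/7b
3) 538.519ms=12/7b +179.506ms=4/7b
4) 718.025ms=16/7b +179.506ms=4/7b
5) 897.532ms=20/7b +179.506ms=4/7b
6) 1077.038ms=24/7b +179.506ms=4/7b
7) 1256.545ms=4b +471.204ms=3/2b
8) 1727.749ms=11/2b +471.204ms=3/2b
9) 2198.953ms=7b +314.136ms=1b
Σ=8b of 8 (191bpm 4/4) — PASS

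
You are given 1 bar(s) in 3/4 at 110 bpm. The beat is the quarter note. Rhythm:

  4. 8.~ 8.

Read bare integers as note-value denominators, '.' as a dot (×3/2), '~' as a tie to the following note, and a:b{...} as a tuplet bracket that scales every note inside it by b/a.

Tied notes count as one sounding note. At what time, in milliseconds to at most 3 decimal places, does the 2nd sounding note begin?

note 2 onset = 3/2b = 818.182ms

1. 0.0ms @ 0 + 818.182ms (3/2)
2. 818.182ms @ 3/2 + 818.182ms (3/2)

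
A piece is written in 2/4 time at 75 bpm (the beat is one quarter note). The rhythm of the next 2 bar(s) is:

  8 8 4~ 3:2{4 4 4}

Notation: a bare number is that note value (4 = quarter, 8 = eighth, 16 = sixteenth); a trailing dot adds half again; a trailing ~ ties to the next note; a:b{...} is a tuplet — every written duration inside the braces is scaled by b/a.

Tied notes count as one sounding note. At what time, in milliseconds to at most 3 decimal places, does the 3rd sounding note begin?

note 3 onset = 1b = 800.0ms

1. 0.0ms @ 0 + 400.0ms (1/2)
2. 400.0ms @ 1/2 + 400.0ms (1/2)
3. 800.0ms @ 1 + 1333.333ms (5/3)
4. 2133.333ms @ 8/3 + 533.333ms (2/3)
5. 2666.667ms @ 10/3 + 533.333ms (2/3)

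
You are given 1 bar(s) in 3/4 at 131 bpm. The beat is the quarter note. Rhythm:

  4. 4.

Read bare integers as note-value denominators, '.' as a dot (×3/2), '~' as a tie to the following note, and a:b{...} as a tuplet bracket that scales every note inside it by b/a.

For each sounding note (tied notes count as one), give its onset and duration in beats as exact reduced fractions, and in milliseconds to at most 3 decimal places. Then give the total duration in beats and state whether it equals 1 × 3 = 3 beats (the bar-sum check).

1) 0.0ms=0b +687.023ms=3/2b
2) 687.023ms=3/2b +687.023ms=3/2b
Σ=3b of 3 (131bpm 3/4) — PASS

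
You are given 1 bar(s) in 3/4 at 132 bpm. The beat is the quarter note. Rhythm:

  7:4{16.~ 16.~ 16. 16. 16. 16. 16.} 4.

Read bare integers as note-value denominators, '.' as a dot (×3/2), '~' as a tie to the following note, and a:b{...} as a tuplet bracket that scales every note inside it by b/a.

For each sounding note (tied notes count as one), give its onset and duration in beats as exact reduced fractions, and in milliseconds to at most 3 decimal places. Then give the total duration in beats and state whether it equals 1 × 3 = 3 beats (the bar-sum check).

1) 0.0ms=0b +292.208ms=9/14b
2) 292.208ms=9/14b +97.403ms=3/14b
3) 389.61ms=6/7b +97.403ms=3/14b
4) 487.013ms=15/14b +97.403ms=3/14b
5) 584.416ms=9/7b +97.403ms=3/14b
6) 681.818ms=3/2b +681.818ms=3/2b
Σ=3b of 3 (132bpm 3/4) — PASS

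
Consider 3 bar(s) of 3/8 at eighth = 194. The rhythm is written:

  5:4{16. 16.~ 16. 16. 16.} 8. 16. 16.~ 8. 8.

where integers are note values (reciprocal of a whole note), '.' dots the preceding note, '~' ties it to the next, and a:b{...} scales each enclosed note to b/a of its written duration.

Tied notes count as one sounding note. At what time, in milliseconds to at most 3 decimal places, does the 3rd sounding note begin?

1. 0.0ms @ 0 + 185.567ms (3/5)
2. 185.567ms @ 3/5 + 371.134ms (6/5)
3. 556.701ms @ 9/5 + 185.567ms (3/5)
4. 742.268ms @ 12/5 + 185.567ms (3/5)
5. 927.835ms @ 3 + 463.918ms (3/2)
6. 1391.753ms @ 9/2 + 231.959ms (3/4)
7. 1623.711ms @ 21/4 + 695.876ms (9/4)
8. 2319.588ms @ 15/2 + 463.918ms (3/2)

note 3 onset = 9/5b = 556.701ms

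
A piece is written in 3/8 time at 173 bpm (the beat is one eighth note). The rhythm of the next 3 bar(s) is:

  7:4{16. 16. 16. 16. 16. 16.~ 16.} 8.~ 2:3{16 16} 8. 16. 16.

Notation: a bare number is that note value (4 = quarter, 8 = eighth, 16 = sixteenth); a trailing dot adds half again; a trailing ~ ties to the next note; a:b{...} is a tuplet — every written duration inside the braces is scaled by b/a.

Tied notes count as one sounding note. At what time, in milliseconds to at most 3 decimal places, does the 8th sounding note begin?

1. 0.0ms @ 0 + 148.637ms (3/7)
2. 148.637ms @ 3/7 + 148.637ms (3/7)
3. 297.275ms @ 6/7 + 148.637ms (3/7)
4. 445.912ms @ 9/7 + 148.637ms (3/7)
5. 594.55ms @ 12/7 + 148.637ms (3/7)
6. 743.187ms @ 15/7 + 297.275ms (6/7)
7. 1040.462ms @ 3 + 780.347ms (9/4)
8. 1820.809ms @ 21/4 + 260.116ms (3/4)
9. 2080.925ms @ 6 + 520.231ms (3/2)
10. 2601.156ms @ 15/2 + 260.116ms (3/4)
11. 2861.272ms @ 33/4 + 260.116ms (3/4)

note 8 onset = 21/4b = 1820.809ms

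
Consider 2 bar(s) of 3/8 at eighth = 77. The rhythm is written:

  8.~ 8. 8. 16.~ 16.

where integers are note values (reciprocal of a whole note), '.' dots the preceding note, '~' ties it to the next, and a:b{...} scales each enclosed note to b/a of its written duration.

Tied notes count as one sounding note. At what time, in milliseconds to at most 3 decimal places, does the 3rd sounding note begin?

1. 0.0ms @ 0 + 2337.662ms (3)
2. 2337.662ms @ 3 + 1168.831ms (3/2)
3. 3506.494ms @ 9/2 + 1168.831ms (3/2)

note 3 onset = 9/2b = 3506.494ms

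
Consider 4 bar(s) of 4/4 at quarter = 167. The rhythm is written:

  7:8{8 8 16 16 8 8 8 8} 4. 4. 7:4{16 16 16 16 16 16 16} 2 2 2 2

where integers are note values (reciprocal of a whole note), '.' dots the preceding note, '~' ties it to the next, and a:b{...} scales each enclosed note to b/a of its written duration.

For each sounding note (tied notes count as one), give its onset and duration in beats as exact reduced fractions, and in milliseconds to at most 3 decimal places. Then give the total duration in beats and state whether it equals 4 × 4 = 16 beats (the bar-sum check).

1) 0.0ms=0b +205.304ms=4/7b
2) 205.304ms=4/7b +205.304ms=4/7b
3) 410.607ms=8/7b +102.652ms=2/7b
4) 513.259ms=10/7b +102.652ms=2/7b
5) 615.911ms=12/7b +205.304ms=4/7b
6) 821.215ms=16/7b +205.304ms=4/7b
7) 1026.518ms=20/7b +205.304ms=4/7b
8) 1231.822ms=24/7b +205.304ms=4/7b
9) 1437.126ms=4b +538.922ms=3/2b
10) 1976.048ms=11/2b +538.922ms=3/2b
11) 2514.97ms=7b +51.326ms=1/7b
12) 2566.296ms=50/7b +51.326ms=1/7b
13) 2617.622ms=51/7b +51.326ms=1/7b
14) 2668.948ms=52/7b +51.326ms=1/7b
15) 2720.274ms=53/7b +51.326ms=1/7b
16) 2771.6ms=54/7b +51.326ms=1/7b
17) 2822.926ms=55/7b +51.326ms=1/7b
18) 2874.251ms=8b +718.563ms=2b
19) 3592.814ms=10b +718.563ms=2b
20) 4311.377ms=12b +718.563ms=2b
21) 5029.94ms=14b +718.563ms=2b
Σ=16b of 16 (167bpm 4/4) — PASS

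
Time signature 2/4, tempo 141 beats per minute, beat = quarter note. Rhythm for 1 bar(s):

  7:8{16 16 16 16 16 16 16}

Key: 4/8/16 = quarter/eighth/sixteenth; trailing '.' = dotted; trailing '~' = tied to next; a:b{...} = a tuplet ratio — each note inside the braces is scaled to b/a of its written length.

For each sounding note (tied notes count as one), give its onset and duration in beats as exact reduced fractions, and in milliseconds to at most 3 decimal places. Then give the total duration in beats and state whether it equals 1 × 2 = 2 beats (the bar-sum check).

1) 0.0ms=0b +121.581ms=2/7b
2) 121.581ms=2/7b +121.581ms=2/7b
3) 243.161ms=4/7b +121.581ms=2/7b
4) 364.742ms=6/7b +121.581ms=2/7b
5) 486.322ms=8/7b +121.581ms=2/7b
6) 607.903ms=10/7b +121.581ms=2/7b
7) 729.483ms=12/7b +121.581ms=2/7b
Σ=2b of 2 (141bpm 2/4) — PASS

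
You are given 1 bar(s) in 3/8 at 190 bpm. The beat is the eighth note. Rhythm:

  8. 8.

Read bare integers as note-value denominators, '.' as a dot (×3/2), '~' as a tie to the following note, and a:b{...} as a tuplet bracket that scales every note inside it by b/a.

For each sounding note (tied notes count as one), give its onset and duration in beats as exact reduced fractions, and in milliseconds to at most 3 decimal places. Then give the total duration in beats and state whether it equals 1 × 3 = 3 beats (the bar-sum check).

1) 0.0ms=0b +473.684ms=3/2b
2) 473.684ms=3/2b +473.684ms=3/2b
Σ=3b of 3 (190bpm 3/8) — PASS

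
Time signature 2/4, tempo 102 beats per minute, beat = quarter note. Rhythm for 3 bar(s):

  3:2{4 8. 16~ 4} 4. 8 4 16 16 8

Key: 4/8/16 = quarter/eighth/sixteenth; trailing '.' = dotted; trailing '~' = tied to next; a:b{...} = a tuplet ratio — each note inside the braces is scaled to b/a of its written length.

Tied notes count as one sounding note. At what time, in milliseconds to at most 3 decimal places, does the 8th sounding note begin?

note 8 onset = 21/4b = 3088.235ms

1. 0.0ms @ 0 + 392.157ms (2/3)
2. 392.157ms @ 2/3 + 294.118ms (1/2)
3. 686.275ms @ 7/6 + 490.196ms (5/6)
4. 1176.471ms @ 2 + 882.353ms (3/2)
5. 2058.824ms @ 7/2 + 294.118ms (1/2)
6. 2352.941ms @ 4 + 588.235ms (1)
7. 2941.176ms @ 5 + 147.059ms (1/4)
8. 3088.235ms @ 21/4 + 147.059ms (1/4)
9. 3235.294ms @ 11/2 + 294.118ms (1/2)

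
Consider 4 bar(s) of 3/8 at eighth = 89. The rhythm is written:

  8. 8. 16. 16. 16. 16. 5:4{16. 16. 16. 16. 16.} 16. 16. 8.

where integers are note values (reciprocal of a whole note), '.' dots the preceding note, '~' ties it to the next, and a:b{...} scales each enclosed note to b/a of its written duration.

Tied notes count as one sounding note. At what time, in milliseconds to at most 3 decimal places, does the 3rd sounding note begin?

1. 0.0ms @ 0 + 1011.236ms (3/2)
2. 1011.236ms @ 3/2 + 1011.236ms (3/2)
3. 2022.472ms @ 3 + 505.618ms (3/4)
4. 2528.09ms @ 15/4 + 505.618ms (3/4)
5. 3033.708ms @ 9/2 + 505.618ms (3/4)
6. 3539.326ms @ 21/4 + 505.618ms (3/4)
7. 4044.944ms @ 6 + 404.494ms (3/5)
8. 4449.438ms @ 33/5 + 404.494ms (3/5)
9. 4853.933ms @ 36/5 + 404.494ms (3/5)
10. 5258.427ms @ 39/5 + 404.494ms (3/5)
11. 5662.921ms @ 42/5 + 404.494ms (3/5)
12. 6067.416ms @ 9 + 505.618ms (3/4)
13. 6573.034ms @ 39/4 + 505.618ms (3/4)
14. 7078.652ms @ 21/2 + 1011.236ms (3/2)

note 3 onset = 3b = 2022.472ms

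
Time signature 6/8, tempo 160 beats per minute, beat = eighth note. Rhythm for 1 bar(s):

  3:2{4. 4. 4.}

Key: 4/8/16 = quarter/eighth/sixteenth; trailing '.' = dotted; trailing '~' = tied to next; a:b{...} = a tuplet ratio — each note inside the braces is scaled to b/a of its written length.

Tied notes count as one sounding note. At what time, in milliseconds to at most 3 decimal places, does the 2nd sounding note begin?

note 2 onset = 2b = 750.0ms

1. 0.0ms @ 0 + 750.0ms (2)
2. 750.0ms @ 2 + 750.0ms (2)
3. 1500.0ms @ 4 + 750.0ms (2)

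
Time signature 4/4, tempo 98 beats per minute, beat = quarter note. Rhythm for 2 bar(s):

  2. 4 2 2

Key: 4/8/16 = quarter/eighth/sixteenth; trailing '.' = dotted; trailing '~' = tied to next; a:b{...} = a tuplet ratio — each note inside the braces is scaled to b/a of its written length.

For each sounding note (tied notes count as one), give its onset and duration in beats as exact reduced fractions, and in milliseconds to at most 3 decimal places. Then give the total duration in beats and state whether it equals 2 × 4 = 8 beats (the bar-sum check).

1) 0.0ms=0b +1836.735ms=3b
2) 1836.735ms=3b +612.245ms=1b
3) 2448.98ms=4b +1224.49ms=2b
4) 3673.469ms=6b +1224.49ms=2b
Σ=8b of 8 (98bpm 4/4) — PASS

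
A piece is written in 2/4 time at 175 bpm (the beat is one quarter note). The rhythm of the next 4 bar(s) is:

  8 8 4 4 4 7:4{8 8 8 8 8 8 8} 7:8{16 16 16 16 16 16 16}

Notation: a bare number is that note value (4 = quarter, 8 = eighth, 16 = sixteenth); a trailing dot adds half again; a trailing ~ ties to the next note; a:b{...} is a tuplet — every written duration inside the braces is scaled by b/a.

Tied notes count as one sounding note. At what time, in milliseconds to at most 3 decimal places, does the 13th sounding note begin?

note 13 onset = 6b = 2057.143ms

1. 0.0ms @ 0 + 171.429ms (1/2)
2. 171.429ms @ 1/2 + 171.429ms (1/2)
3. 342.857ms @ 1 + 342.857ms (1)
4. 685.714ms @ 2 + 342.857ms (1)
5. 1028.571ms @ 3 + 342.857ms (1)
6. 1371.429ms @ 4 + 97.959ms (2/7)
7. 1469.388ms @ 30/7 + 97.959ms (2/7)
8. 1567.347ms @ 32/7 + 97.959ms (2/7)
9. 1665.306ms @ 34/7 + 97.959ms (2/7)
10. 1763.265ms @ 36/7 + 97.959ms (2/7)
11. 1861.224ms @ 38/7 + 97.959ms (2/7)
12. 1959.184ms @ 40/7 + 97.959ms (2/7)
13. 2057.143ms @ 6 + 97.959ms (2/7)
14. 2155.102ms @ 44/7 + 97.959ms (2/7)
15. 2253.061ms @ 46/7 + 97.959ms (2/7)
16. 2351.02ms @ 48/7 + 97.959ms (2/7)
17. 2448.98ms @ 50/7 + 97.959ms (2/7)
18. 2546.939ms @ 52/7 + 97.959ms (2/7)
19. 2644.898ms @ 54/7 + 97.959ms (2/7)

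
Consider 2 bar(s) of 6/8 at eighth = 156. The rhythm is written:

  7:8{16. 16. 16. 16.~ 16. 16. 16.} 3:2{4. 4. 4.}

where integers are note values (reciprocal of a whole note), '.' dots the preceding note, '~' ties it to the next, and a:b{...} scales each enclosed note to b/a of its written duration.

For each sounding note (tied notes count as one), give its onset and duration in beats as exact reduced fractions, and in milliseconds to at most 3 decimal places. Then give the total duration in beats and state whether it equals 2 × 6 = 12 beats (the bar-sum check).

1) 0.0ms=0b +329.67ms=6/7b
2) 329.67ms=6/7b +329.67ms=6/7b
3) 659.341ms=12/7b +329.67ms=6/7b
4) 989.011ms=18/7b +659.341ms=12/7b
5) 1648.352ms=30/7b +329.67ms=6/7b
6) 1978.022ms=36/7b +329.67ms=6/7b
7) 2307.692ms=6b +769.231ms=2b
8) 3076.923ms=8b +769.231ms=2b
9) 3846.154ms=10b +769.231ms=2b
Σ=12b of 12 (156bpm 6/8) — PASS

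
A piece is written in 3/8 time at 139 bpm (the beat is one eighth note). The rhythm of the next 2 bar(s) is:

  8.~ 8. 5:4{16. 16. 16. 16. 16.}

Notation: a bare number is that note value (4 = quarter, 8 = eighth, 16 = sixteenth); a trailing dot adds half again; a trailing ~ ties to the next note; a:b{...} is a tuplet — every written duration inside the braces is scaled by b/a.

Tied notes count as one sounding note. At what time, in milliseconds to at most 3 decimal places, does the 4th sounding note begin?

note 4 onset = 21/5b = 1812.95ms

1. 0.0ms @ 0 + 1294.964ms (3)
2. 1294.964ms @ 3 + 258.993ms (3/5)
3. 1553.957ms @ 18/5 + 258.993ms (3/5)
4. 1812.95ms @ 21/5 + 258.993ms (3/5)
5. 2071.942ms @ 24/5 + 258.993ms (3/5)
6. 2330.935ms @ 27/5 + 258.993ms (3/5)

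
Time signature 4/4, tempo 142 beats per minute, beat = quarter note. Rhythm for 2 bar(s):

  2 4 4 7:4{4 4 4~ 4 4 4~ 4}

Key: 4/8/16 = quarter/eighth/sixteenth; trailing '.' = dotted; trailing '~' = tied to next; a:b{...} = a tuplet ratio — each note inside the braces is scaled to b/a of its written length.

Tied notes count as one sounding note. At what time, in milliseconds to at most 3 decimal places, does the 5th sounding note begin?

1. 0.0ms @ 0 + 845.07ms (2)
2. 845.07ms @ 2 + 422.535ms (1)
3. 1267.606ms @ 3 + 422.535ms (1)
4. 1690.141ms @ 4 + 241.449ms (4/7)
5. 1931.59ms @ 32/7 + 241.449ms (4/7)
6. 2173.038ms @ 36/7 + 482.897ms (8/7)
7. 2655.936ms @ 44/7 + 241.449ms (4/7)
8. 2897.384ms @ 48/7 + 482.897ms (8/7)

note 5 onset = 32/7b = 1931.59ms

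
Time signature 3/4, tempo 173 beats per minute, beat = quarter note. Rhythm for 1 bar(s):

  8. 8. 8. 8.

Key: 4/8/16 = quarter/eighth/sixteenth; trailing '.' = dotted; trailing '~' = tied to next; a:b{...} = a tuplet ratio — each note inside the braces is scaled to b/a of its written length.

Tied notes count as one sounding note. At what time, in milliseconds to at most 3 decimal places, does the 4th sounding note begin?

1. 0.0ms @ 0 + 260.116ms (3/4)
2. 260.116ms @ 3/4 + 260.116ms (3/4)
3. 520.231ms @ 3/2 + 260.116ms (3/4)
4. 780.347ms @ 9/4 + 260.116ms (3/4)

note 4 onset = 9/4b = 780.347ms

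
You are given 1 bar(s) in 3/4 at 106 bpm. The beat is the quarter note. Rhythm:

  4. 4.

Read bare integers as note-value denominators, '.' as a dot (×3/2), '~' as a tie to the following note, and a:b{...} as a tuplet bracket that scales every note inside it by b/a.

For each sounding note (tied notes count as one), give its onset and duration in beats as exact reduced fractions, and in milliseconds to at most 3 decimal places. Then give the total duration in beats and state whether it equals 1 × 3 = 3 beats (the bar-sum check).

1) 0.0ms=0b +849.057ms=3/2b
2) 849.057ms=3/2b +849.057ms=3/2b
Σ=3b of 3 (106bpm 3/4) — PASS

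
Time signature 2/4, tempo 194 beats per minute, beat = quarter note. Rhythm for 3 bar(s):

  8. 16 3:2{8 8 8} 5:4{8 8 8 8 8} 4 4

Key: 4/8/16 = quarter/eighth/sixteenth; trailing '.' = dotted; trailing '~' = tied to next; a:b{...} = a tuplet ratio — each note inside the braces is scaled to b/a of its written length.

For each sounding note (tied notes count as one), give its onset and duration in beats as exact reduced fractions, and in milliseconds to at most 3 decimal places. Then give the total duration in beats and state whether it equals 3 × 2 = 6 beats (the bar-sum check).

1) 0.0ms=0b +231.959ms=3/4b
2) 231.959ms=3/4b +77.32ms=1/4b
3) 309.278ms=1b +103.093ms=1/3b
4) 412.371ms=4/3b +103.093ms=1/3b
5) 515.464ms=5/3b +103.093ms=1/3b
6) 618.557ms=2b +123.711ms=2/5b
7) 742.268ms=12/5b +123.711ms=2/5b
8) 865.979ms=14/5b +123.711ms=2/5b
9) 989.691ms=16/5b +123.711ms=2/5b
10) 1113.402ms=18/5b +123.711ms=2/5b
11) 1237.113ms=4b +309.278ms=1b
12) 1546.392ms=5b +309.278ms=1b
Σ=6b of 6 (194bpm 2/4) — PASS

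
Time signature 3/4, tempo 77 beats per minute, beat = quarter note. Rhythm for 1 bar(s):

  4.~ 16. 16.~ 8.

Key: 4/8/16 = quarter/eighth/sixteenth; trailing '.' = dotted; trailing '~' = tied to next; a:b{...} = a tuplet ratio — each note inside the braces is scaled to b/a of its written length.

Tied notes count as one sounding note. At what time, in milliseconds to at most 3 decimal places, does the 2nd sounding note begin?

1. 0.0ms @ 0 + 1461.039ms (15/8)
2. 1461.039ms @ 15/8 + 876.623ms (9/8)

note 2 onset = 15/8b = 1461.039ms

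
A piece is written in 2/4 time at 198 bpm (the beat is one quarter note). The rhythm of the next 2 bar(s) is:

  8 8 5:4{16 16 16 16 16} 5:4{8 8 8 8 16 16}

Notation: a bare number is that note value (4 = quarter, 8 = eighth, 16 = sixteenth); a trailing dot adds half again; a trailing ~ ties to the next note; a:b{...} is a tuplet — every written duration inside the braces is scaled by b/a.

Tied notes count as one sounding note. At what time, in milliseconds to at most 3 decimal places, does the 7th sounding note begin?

note 7 onset = 9/5b = 545.455ms

1. 0.0ms @ 0 + 151.515ms (1/2)
2. 151.515ms @ 1/2 + 151.515ms (1/2)
3. 303.03ms @ 1 + 60.606ms (1/5)
4. 363.636ms @ 6/5 + 60.606ms (1/5)
5. 424.242ms @ 7/5 + 60.606ms (1/5)
6. 484.848ms @ 8/5 + 60.606ms (1/5)
7. 545.455ms @ 9/5 + 60.606ms (1/5)
8. 606.061ms @ 2 + 121.212ms (2/5)
9. 727.273ms @ 12/5 + 121.212ms (2/5)
10. 848.485ms @ 14/5 + 121.212ms (2/5)
11. 969.697ms @ 16/5 + 121.212ms (2/5)
12. 1090.909ms @ 18/5 + 60.606ms (1/5)
13. 1151.515ms @ 19/5 + 60.606ms (1/5)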